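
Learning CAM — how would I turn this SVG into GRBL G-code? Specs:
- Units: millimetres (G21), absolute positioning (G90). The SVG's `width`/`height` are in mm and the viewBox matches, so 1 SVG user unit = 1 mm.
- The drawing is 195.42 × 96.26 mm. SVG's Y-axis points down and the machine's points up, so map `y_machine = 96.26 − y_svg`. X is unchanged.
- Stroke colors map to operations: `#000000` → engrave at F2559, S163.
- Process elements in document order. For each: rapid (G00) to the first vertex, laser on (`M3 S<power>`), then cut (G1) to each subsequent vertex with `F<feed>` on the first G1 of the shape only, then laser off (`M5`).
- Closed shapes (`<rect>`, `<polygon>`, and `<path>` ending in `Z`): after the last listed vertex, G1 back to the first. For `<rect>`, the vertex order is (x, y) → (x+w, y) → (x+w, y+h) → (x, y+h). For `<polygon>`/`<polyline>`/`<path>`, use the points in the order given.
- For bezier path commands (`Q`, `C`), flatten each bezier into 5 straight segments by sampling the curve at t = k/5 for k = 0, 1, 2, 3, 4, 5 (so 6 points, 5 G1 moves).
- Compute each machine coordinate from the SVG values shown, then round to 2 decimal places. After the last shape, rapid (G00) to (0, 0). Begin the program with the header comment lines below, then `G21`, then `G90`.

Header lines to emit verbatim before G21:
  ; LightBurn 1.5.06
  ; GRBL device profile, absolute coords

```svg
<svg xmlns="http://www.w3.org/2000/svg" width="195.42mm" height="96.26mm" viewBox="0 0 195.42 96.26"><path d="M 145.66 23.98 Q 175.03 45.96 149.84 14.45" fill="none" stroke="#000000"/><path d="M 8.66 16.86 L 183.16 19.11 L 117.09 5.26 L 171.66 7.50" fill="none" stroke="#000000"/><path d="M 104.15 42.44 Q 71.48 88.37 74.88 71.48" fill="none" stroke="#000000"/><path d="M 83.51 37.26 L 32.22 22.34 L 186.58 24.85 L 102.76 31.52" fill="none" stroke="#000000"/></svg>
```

1 u = 1 mm; y_m = 96.26 − y.

[1] `<path>` quadratic bezier, #000000→engrave S163 F2559: (145.66,72.28) → (155.23,65.63) → (160.43,63.25) → (161.26,65.16) → (157.73,71.35) → (149.84,81.81)

[2] `<path>` open polyline, #000000→engrave S163 F2559: (8.66,79.40) → (183.16,77.15) → (117.09,91.00) → (171.66,88.76)

[3] `<path>` quadratic bezier, #000000→engrave S163 F2559: (104.15,53.82) → (92.52,37.96) → (83.79,27.13) → (77.93,21.32) → (74.96,20.54) → (74.88,24.78)

[4] `<path>` open polyline, #000000→engrave S163 F2559: (83.51,59.00) → (32.22,73.92) → (186.58,71.41) → (102.76,64.74)

; LightBurn 1.5.06
; GRBL device profile, absolute coords
G21
G90
G00 X145.66 Y72.28
M3 S163
G1 X155.23 Y65.63 F2559
G1 X160.43 Y63.25
G1 X161.26 Y65.16
G1 X157.73 Y71.35
G1 X149.84 Y81.81
M5
G00 X8.66 Y79.40
M3 S163
G1 X183.16 Y77.15 F2559
G1 X117.09 Y91.00
G1 X171.66 Y88.76
M5
G00 X104.15 Y53.82
M3 S163
G1 X92.52 Y37.96 F2559
G1 X83.79 Y27.13
G1 X77.93 Y21.32
G1 X74.96 Y20.54
G1 X74.88 Y24.78
M5
G00 X83.51 Y59.00
M3 S163
G1 X32.22 Y73.92 F2559
G1 X186.58 Y71.41
G1 X102.76 Y64.74
M5
G00 X0.00 Y0.00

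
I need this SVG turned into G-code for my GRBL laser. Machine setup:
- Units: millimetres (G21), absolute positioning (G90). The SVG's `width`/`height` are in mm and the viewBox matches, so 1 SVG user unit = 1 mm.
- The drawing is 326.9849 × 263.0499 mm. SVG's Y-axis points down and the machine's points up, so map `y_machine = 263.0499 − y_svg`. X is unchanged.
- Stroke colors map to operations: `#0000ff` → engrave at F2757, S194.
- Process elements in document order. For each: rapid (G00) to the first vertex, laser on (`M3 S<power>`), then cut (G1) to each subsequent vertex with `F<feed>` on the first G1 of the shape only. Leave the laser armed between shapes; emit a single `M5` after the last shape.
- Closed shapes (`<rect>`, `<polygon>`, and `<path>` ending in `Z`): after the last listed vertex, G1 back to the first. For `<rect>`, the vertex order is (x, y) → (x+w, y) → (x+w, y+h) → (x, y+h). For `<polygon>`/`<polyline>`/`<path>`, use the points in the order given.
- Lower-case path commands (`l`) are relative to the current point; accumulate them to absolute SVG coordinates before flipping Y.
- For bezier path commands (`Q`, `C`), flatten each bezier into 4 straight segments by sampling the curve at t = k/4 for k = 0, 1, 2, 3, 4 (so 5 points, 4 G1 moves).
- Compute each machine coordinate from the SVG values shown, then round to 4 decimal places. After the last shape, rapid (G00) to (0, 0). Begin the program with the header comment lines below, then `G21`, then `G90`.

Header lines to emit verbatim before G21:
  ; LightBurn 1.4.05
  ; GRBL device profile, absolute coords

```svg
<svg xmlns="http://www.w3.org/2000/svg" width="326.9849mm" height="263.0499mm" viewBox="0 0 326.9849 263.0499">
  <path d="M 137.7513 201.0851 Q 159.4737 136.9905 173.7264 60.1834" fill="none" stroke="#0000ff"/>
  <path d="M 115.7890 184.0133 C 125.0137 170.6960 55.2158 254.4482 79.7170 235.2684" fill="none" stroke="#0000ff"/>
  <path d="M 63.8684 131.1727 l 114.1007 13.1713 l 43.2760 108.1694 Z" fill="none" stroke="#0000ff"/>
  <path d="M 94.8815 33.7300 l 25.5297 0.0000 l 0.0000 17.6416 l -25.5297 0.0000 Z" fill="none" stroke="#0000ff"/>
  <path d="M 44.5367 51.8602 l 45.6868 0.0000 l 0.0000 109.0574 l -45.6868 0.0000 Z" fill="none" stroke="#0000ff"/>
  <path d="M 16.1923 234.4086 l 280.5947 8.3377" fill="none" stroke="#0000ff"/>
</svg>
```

1 u = 1 mm; y_m = 263.0499 − y.

[1] `<path>` quadratic bezier, #0000ff→engrave S194 F2757: (137.7513,61.9648) → (148.1456,94.8066) → (157.6063,129.2375) → (166.1332,165.2575) → (173.7264,202.8665)

[2] `<path>` cubic bezier, #0000ff→engrave S194 F2757: (115.7890,79.0366) → (110.5989,73.9491) → (92.0243,51.2106) → (76.3140,29.5714) → (79.7170,27.7815)

[3] `<path>` closed polygon, #0000ff→engrave S194 F2757: (63.8684,131.8772) → (177.9691,118.7059) → (221.2451,10.5365) → (63.8684,131.8772) (closed)

[4] `<path>` rectangle, #0000ff→engrave S194 F2757: (94.8815,229.3199) → (120.4112,229.3199) → (120.4112,211.6783) → (94.8815,211.6783) → (94.8815,229.3199) (closed)

[5] `<path>` rectangle, #0000ff→engrave S194 F2757: (44.5367,211.1897) → (90.2235,211.1897) → (90.2235,102.1323) → (44.5367,102.1323) → (44.5367,211.1897) (closed)

[6] `<path>` line segment, #0000ff→engrave S194 F2757: (16.1923,28.6413) → (296.7870,20.3036)

; LightBurn 1.4.05
; GRBL device profile, absolute coords
G21
G90
G00 X137.7513 Y61.9648
M3 S194
G1 X148.1456 Y94.8066 F2757
G1 X157.6063 Y129.2375
G1 X166.1332 Y165.2575
G1 X173.7264 Y202.8665
G00 X115.7890 Y79.0366
M3 S194
G1 X110.5989 Y73.9491 F2757
G1 X92.0243 Y51.2106
G1 X76.3140 Y29.5714
G1 X79.7170 Y27.7815
G00 X63.8684 Y131.8772
M3 S194
G1 X177.9691 Y118.7059 F2757
G1 X221.2451 Y10.5365
G1 X63.8684 Y131.8772
G00 X94.8815 Y229.3199
M3 S194
G1 X120.4112 Y229.3199 F2757
G1 X120.4112 Y211.6783
G1 X94.8815 Y211.6783
G1 X94.8815 Y229.3199
G00 X44.5367 Y211.1897
M3 S194
G1 X90.2235 Y211.1897 F2757
G1 X90.2235 Y102.1323
G1 X44.5367 Y102.1323
G1 X44.5367 Y211.1897
G00 X16.1923 Y28.6413
M3 S194
G1 X296.7870 Y20.3036 F2757
M5
G00 X0.0000 Y0.0000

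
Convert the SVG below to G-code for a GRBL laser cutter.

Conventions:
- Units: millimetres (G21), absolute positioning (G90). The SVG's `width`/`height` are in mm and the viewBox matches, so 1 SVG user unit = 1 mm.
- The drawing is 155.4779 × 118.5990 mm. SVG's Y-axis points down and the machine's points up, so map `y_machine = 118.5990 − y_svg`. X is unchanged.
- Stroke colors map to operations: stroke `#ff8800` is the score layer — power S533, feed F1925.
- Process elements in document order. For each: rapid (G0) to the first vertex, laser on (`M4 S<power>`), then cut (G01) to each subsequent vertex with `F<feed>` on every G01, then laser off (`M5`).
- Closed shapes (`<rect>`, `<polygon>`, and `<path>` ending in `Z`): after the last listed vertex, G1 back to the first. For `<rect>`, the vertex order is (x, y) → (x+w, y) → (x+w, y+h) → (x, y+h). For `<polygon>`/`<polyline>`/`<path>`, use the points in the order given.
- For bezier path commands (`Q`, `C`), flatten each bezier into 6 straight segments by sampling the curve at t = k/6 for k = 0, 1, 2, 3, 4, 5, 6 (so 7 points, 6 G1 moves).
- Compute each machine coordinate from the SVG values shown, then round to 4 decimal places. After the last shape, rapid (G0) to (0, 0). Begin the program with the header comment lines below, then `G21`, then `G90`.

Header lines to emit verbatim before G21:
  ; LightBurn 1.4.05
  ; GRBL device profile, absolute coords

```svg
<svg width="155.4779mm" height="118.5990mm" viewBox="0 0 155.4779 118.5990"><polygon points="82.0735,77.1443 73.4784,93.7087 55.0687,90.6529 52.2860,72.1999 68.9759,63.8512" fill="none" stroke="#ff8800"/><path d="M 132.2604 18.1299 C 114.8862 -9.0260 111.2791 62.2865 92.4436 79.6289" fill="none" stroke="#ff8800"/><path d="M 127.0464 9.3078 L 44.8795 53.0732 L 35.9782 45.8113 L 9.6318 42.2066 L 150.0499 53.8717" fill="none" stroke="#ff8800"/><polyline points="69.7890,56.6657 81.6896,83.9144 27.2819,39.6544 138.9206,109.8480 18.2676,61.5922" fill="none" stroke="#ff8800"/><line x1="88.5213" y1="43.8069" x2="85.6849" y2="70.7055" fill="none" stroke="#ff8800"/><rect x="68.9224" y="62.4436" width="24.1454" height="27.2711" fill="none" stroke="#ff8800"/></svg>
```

1 u = 1 mm; y_m = 118.5990 − y.

[1] `<polygon>` regular polygon, #ff8800→score S533 F1925: (82.0735,41.4547) → (73.4784,24.8903) → (55.0687,27.9461) → (52.2860,46.3991) → (68.9759,54.7478) → (82.0735,41.4547) (closed)

[2] `<path>` cubic bezier, #ff8800→score S533 F1925: (132.2604,100.4691) → (124.5863,106.5471) → (118.4013,100.4481) → (112.9000,86.4065) → (107.2769,68.6567) → (100.7266,51.4331) → (92.4436,38.9701)

[3] `<path>` open polyline, #ff8800→score S533 F1925: (127.0464,109.2912) → (44.8795,65.5258) → (35.9782,72.7877) → (9.6318,76.3924) → (150.0499,64.7273)

[4] `<polyline>` open polyline, #ff8800→score S533 F1925: (69.7890,61.9333) → (81.6896,34.6846) → (27.2819,78.9446) → (138.9206,8.7510) → (18.2676,57.0068)

[5] `<line>` line segment, #ff8800→score S533 F1925: (88.5213,74.7921) → (85.6849,47.8935)

[6] `<rect>` rectangle, #ff8800→score S533 F1925: (68.9224,56.1554) → (93.0678,56.1554) → (93.0678,28.8843) → (68.9224,28.8843) → (68.9224,56.1554) (closed)

; LightBurn 1.4.05
; GRBL device profile, absolute coords
G21
G90
G0 X82.0735 Y41.4547
M4 S533
G01 X73.4784 Y24.8903 F1925
G01 X55.0687 Y27.9461 F1925
G01 X52.2860 Y46.3991 F1925
G01 X68.9759 Y54.7478 F1925
G01 X82.0735 Y41.4547 F1925
M5
G0 X132.2604 Y100.4691
M4 S533
G01 X124.5863 Y106.5471 F1925
G01 X118.4013 Y100.4481 F1925
G01 X112.9000 Y86.4065 F1925
G01 X107.2769 Y68.6567 F1925
G01 X100.7266 Y51.4331 F1925
G01 X92.4436 Y38.9701 F1925
M5
G0 X127.0464 Y109.2912
M4 S533
G01 X44.8795 Y65.5258 F1925
G01 X35.9782 Y72.7877 F1925
G01 X9.6318 Y76.3924 F1925
G01 X150.0499 Y64.7273 F1925
M5
G0 X69.7890 Y61.9333
M4 S533
G01 X81.6896 Y34.6846 F1925
G01 X27.2819 Y78.9446 F1925
G01 X138.9206 Y8.7510 F1925
G01 X18.2676 Y57.0068 F1925
M5
G0 X88.5213 Y74.7921
M4 S533
G01 X85.6849 Y47.8935 F1925
M5
G0 X68.9224 Y56.1554
M4 S533
G01 X93.0678 Y56.1554 F1925
G01 X93.0678 Y28.8843 F1925
G01 X68.9224 Y28.8843 F1925
G01 X68.9224 Y56.1554 F1925
M5
G0 X0.0000 Y0.0000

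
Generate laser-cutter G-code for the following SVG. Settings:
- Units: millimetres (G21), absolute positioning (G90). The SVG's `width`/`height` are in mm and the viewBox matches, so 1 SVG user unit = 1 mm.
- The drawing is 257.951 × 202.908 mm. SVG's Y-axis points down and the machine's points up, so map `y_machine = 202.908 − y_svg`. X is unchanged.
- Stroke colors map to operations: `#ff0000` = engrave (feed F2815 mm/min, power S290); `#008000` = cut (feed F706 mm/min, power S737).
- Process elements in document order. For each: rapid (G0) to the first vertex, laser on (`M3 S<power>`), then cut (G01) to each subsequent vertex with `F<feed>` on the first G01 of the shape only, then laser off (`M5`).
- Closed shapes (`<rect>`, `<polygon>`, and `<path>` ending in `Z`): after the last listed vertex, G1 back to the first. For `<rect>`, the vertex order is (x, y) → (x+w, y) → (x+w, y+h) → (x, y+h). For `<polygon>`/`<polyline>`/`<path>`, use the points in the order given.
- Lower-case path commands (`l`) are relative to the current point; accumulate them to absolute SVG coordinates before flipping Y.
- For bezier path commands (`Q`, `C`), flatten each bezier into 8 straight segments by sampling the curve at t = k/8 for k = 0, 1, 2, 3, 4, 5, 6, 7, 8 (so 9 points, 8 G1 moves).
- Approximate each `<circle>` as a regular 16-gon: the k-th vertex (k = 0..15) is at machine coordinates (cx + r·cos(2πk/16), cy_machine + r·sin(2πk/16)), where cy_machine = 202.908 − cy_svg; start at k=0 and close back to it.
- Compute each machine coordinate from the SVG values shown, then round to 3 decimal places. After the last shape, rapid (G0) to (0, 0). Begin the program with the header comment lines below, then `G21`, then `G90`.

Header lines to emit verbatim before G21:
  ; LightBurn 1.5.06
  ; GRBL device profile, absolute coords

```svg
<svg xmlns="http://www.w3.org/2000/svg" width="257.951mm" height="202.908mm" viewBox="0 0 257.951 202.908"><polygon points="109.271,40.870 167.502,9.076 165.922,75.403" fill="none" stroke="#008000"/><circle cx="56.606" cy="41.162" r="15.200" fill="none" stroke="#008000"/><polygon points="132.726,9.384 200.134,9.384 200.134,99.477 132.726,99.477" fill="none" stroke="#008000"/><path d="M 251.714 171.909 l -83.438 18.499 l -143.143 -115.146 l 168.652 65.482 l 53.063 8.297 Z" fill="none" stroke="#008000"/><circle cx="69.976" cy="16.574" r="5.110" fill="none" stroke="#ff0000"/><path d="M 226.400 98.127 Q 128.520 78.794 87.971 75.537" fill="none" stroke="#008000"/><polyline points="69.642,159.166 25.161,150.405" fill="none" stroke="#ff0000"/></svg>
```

; LightBurn 1.5.06
; GRBL device profile, absolute coords
G21
G90
G0 X109.271 Y162.038
M3 S737
G01 X167.502 Y193.832 F706
G01 X165.922 Y127.505
G01 X109.271 Y162.038
M5
G0 X71.806 Y161.746
M3 S737
G01 X70.649 Y167.563 F706
G01 X67.354 Y172.494
G01 X62.423 Y175.789
G01 X56.606 Y176.946
G01 X50.789 Y175.789
G01 X45.858 Y172.494
G01 X42.563 Y167.563
G01 X41.406 Y161.746
G01 X42.563 Y155.929
G01 X45.858 Y150.998
G01 X50.789 Y147.703
G01 X56.606 Y146.546
G01 X62.423 Y147.703
G01 X67.354 Y150.998
G01 X70.649 Y155.929
G01 X71.806 Y161.746
M5
G0 X132.726 Y193.524
M3 S737
G01 X200.134 Y193.524 F706
G01 X200.134 Y103.431
G01 X132.726 Y103.431
G01 X132.726 Y193.524
M5
G0 X251.714 Y30.999
M3 S737
G01 X168.276 Y12.500 F706
G01 X25.133 Y127.646
G01 X193.785 Y62.164
G01 X246.848 Y53.867
G01 X251.714 Y30.999
M5
G0 X75.086 Y186.334
M3 S290
G01 X74.697 Y188.290 F2815
G01 X73.589 Y189.947
G01 X71.932 Y191.055
G01 X69.976 Y191.444
G01 X68.020 Y191.055
G01 X66.363 Y189.947
G01 X65.255 Y188.290
G01 X64.866 Y186.334
G01 X65.255 Y184.378
G01 X66.363 Y182.721
G01 X68.020 Y181.613
G01 X69.976 Y181.224
G01 X71.932 Y181.613
G01 X73.589 Y182.721
G01 X74.697 Y184.378
G01 X75.086 Y186.334
M5
G0 X226.400 Y104.781
M3 S737
G01 X202.826 Y109.363 F706
G01 X181.043 Y113.443
G01 X161.052 Y117.020
G01 X142.853 Y120.095
G01 X126.445 Y122.668
G01 X111.829 Y124.738
G01 X99.004 Y126.306
G01 X87.971 Y127.371
M5
G0 X69.642 Y43.742
M3 S290
G01 X25.161 Y52.503 F2815
M5
G0 X0.000 Y0.000

1 u = 1 mm; y_m = 202.908 − y.

[1] `<polygon>` regular polygon, #008000→cut S737 F706: (109.271,162.038) → (167.502,193.832) → (165.922,127.505) → (109.271,162.038) (closed)

[2] `<circle>` circle, #008000→cut S737 F706: (71.806,161.746) → (70.649,167.563) → (67.354,172.494) → (62.423,175.789) → (56.606,176.946) → (50.789,175.789) → (45.858,172.494) → (42.563,167.563) → (41.406,161.746) → (42.563,155.929) → (45.858,150.998) → (50.789,147.703) → (56.606,146.546) → (62.423,147.703) → (67.354,150.998) → (70.649,155.929) → (71.806,161.746) (closed)

[3] `<polygon>` rectangle, #008000→cut S737 F706: (132.726,193.524) → (200.134,193.524) → (200.134,103.431) → (132.726,103.431) → (132.726,193.524) (closed)

[4] `<path>` closed polygon, #008000→cut S737 F706: (251.714,30.999) → (168.276,12.500) → (25.133,127.646) → (193.785,62.164) → (246.848,53.867) → (251.714,30.999) (closed)

[5] `<circle>` circle, #ff0000→engrave S290 F2815: (75.086,186.334) → (74.697,188.290) → (73.589,189.947) → (71.932,191.055) → (69.976,191.444) → (68.020,191.055) → (66.363,189.947) → (65.255,188.290) → (64.866,186.334) → (65.255,184.378) → (66.363,182.721) → (68.020,181.613) → (69.976,181.224) → (71.932,181.613) → (73.589,182.721) → (74.697,184.378) → (75.086,186.334) (closed)

[6] `<path>` quadratic bezier, #008000→cut S737 F706: (226.400,104.781) → (202.826,109.363) → (181.043,113.443) → (161.052,117.020) → (142.853,120.095) → (126.445,122.668) → (111.829,124.738) → (99.004,126.306) → (87.971,127.371)

[7] `<polyline>` line segment, #ff0000→engrave S290 F2815: (69.642,43.742) → (25.161,52.503)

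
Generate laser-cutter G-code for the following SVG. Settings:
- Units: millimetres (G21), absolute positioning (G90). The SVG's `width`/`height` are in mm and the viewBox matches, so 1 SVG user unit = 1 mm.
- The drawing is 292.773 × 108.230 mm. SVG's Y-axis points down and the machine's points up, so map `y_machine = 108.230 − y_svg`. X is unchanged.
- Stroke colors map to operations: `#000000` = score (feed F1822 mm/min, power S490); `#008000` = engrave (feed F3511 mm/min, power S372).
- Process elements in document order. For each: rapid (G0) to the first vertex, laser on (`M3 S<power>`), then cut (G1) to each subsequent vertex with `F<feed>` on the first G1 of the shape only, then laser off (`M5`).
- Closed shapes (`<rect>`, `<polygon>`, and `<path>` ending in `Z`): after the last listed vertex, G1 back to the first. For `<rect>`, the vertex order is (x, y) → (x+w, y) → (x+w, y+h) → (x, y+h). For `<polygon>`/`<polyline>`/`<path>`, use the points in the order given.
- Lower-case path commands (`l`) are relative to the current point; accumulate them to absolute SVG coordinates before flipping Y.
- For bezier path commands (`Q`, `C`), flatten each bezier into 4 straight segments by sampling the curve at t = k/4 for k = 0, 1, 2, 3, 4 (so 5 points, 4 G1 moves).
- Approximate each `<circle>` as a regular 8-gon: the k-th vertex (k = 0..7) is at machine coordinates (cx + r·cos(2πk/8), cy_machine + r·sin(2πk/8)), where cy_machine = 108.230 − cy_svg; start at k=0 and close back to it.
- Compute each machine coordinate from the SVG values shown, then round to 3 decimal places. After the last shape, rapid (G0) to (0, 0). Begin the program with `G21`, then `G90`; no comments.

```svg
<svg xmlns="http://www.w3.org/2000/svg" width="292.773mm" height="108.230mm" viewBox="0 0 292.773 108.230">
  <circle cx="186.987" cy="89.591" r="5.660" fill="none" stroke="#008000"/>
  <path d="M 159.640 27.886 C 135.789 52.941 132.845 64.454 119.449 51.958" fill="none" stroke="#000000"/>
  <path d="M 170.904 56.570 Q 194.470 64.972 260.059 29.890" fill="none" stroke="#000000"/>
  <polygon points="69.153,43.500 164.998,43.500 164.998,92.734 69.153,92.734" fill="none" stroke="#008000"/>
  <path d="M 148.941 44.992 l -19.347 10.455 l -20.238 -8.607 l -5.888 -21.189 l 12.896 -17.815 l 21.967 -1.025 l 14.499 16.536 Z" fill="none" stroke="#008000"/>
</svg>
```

G21
G90
G0 X192.647 Y18.639
M3 S372
G1 X190.989 Y22.641 F3511
G1 X186.987 Y24.299
G1 X182.985 Y22.641
G1 X181.327 Y18.639
G1 X182.985 Y14.637
G1 X186.987 Y12.979
G1 X190.989 Y14.637
G1 X192.647 Y18.639
M5
G0 X159.640 Y80.344
M3 S490
G1 X145.182 Y64.255 F1822
G1 X135.624 Y54.226
G1 X128.026 Y51.238
G1 X119.449 Y56.272
M5
G0 X170.904 Y51.660
M3 S490
G1 X185.313 Y50.177 F1822
G1 X204.976 Y54.129
G1 X229.891 Y63.517
G1 X260.059 Y78.340
M5
G0 X69.153 Y64.730
M3 S372
G1 X164.998 Y64.730 F3511
G1 X164.998 Y15.496
G1 X69.153 Y15.496
G1 X69.153 Y64.730
M5
G0 X148.941 Y63.238
M3 S372
G1 X129.594 Y52.783 F3511
G1 X109.356 Y61.390
G1 X103.468 Y82.579
G1 X116.364 Y100.394
G1 X138.331 Y101.419
G1 X152.830 Y84.883
G1 X148.941 Y63.238
M5
G0 X0.000 Y0.000

viewBox `0 0 292.773 108.230` with mm width/height → 1 unit = 1 mm. Flip: y_m = 108.230 − y_svg.

**Shape 1** — `<circle>` circle, stroke `#008000` → engrave (S372, F3511). Machine vertices: (192.647,18.639) → (190.989,22.641) → (186.987,24.299) → (182.985,22.641) → (181.327,18.639) → (182.985,14.637) → (186.987,12.979) → (190.989,14.637) → (192.647,18.639). Closed: final G1 returns to the first vertex.

**Shape 2** — `<path>` cubic bezier, stroke `#000000` → score (S490, F1822). Control points (SVG): P0=(159.640,27.886), P1=(135.789,52.941), P2=(132.845,64.454), P3=(119.449,51.958); sampled at t=k/4. Machine vertices: (159.640,80.344) → (145.182,64.255) → (135.624,54.226) → (128.026,51.238) → (119.449,56.272). Open path.

**Shape 3** — `<path>` quadratic bezier, stroke `#000000` → score (S490, F1822). Control points (SVG): P0=(170.904,56.570), P1=(194.470,64.972), P2=(260.059,29.890); sampled at t=k/4. Machine vertices: (170.904,51.660) → (185.313,50.177) → (204.976,54.129) → (229.891,63.517) → (260.059,78.340). Open path.

**Shape 4** — `<polygon>` rectangle, stroke `#008000` → engrave (S372, F3511). Machine vertices: (69.153,64.730) → (164.998,64.730) → (164.998,15.496) → (69.153,15.496) → (69.153,64.730). Closed: final G1 returns to the first vertex.

**Shape 5** — `<path>` regular polygon, stroke `#008000` → engrave (S372, F3511). Machine vertices: (148.941,63.238) → (129.594,52.783) → (109.356,61.390) → (103.468,82.579) → (116.364,100.394) → (138.331,101.419) → (152.830,84.883) → (148.941,63.238). Closed: final G1 returns to the first vertex.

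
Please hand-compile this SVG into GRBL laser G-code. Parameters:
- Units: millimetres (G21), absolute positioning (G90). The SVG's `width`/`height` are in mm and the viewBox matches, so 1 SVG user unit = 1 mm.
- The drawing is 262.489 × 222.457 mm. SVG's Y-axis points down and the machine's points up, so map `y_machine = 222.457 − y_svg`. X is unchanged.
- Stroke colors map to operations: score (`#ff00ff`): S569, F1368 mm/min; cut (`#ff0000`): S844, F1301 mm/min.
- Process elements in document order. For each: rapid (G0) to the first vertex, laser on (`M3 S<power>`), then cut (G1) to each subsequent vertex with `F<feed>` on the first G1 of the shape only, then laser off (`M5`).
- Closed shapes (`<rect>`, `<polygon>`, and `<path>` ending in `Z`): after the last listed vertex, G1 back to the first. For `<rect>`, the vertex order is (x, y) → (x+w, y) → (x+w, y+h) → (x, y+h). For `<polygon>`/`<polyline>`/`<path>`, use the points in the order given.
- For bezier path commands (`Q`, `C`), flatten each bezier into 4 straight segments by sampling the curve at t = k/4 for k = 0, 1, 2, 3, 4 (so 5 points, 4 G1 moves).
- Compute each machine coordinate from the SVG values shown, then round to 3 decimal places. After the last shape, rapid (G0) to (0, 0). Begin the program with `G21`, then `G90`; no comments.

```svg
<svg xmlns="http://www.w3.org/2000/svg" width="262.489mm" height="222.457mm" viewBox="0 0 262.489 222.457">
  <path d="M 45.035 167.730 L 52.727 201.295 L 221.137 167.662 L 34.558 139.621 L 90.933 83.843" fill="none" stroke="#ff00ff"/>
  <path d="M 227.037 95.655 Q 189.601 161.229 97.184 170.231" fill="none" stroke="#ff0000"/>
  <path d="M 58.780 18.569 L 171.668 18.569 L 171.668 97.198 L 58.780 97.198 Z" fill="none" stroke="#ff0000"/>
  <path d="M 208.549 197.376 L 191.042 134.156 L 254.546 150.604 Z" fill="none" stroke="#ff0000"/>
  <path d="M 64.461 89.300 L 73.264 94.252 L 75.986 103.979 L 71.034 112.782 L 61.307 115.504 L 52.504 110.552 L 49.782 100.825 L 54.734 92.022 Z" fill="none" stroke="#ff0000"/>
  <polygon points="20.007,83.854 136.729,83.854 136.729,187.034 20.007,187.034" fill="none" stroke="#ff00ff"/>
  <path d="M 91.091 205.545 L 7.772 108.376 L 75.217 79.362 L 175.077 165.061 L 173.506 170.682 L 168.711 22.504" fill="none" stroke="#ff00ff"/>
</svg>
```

G21
G90
G0 X45.035 Y54.727
M3 S569
G1 X52.727 Y21.162 F1368
G1 X221.137 Y54.795
G1 X34.558 Y82.836
G1 X90.933 Y138.614
M5
G0 X227.037 Y126.802
M3 S844
G1 X204.883 Y97.551 F1301
G1 X175.856 Y75.371
G1 X139.956 Y60.263
G1 X97.184 Y52.226
M5
G0 X58.780 Y203.888
M3 S844
G1 X171.668 Y203.888 F1301
G1 X171.668 Y125.259
G1 X58.780 Y125.259
G1 X58.780 Y203.888
M5
G0 X208.549 Y25.081
M3 S844
G1 X191.042 Y88.301 F1301
G1 X254.546 Y71.853
G1 X208.549 Y25.081
M5
G0 X64.461 Y133.157
M3 S844
G1 X73.264 Y128.205 F1301
G1 X75.986 Y118.478
G1 X71.034 Y109.675
G1 X61.307 Y106.953
G1 X52.504 Y111.905
G1 X49.782 Y121.632
G1 X54.734 Y130.435
G1 X64.461 Y133.157
M5
G0 X20.007 Y138.603
M3 S569
G1 X136.729 Y138.603 F1368
G1 X136.729 Y35.423
G1 X20.007 Y35.423
G1 X20.007 Y138.603
M5
G0 X91.091 Y16.912
M3 S569
G1 X7.772 Y114.081 F1368
G1 X75.217 Y143.095
G1 X175.077 Y57.396
G1 X173.506 Y51.775
G1 X168.711 Y199.953
M5
G0 X0.000 Y0.000

1 u = 1 mm; y_m = 222.457 − y.

[1] `<path>` open polyline, #ff00ff→score S569 F1368: (45.035,54.727) → (52.727,21.162) → (221.137,54.795) → (34.558,82.836) → (90.933,138.614)

[2] `<path>` quadratic bezier, #ff0000→cut S844 F1301: (227.037,126.802) → (204.883,97.551) → (175.856,75.371) → (139.956,60.263) → (97.184,52.226)

[3] `<path>` rectangle, #ff0000→cut S844 F1301: (58.780,203.888) → (171.668,203.888) → (171.668,125.259) → (58.780,125.259) → (58.780,203.888) (closed)

[4] `<path>` regular polygon, #ff0000→cut S844 F1301: (208.549,25.081) → (191.042,88.301) → (254.546,71.853) → (208.549,25.081) (closed)

[5] `<path>` regular polygon, #ff0000→cut S844 F1301: (64.461,133.157) → (73.264,128.205) → (75.986,118.478) → (71.034,109.675) → (61.307,106.953) → (52.504,111.905) → (49.782,121.632) → (54.734,130.435) → (64.461,133.157) (closed)

[6] `<polygon>` rectangle, #ff00ff→score S569 F1368: (20.007,138.603) → (136.729,138.603) → (136.729,35.423) → (20.007,35.423) → (20.007,138.603) (closed)

[7] `<path>` open polyline, #ff00ff→score S569 F1368: (91.091,16.912) → (7.772,114.081) → (75.217,143.095) → (175.077,57.396) → (173.506,51.775) → (168.711,199.953)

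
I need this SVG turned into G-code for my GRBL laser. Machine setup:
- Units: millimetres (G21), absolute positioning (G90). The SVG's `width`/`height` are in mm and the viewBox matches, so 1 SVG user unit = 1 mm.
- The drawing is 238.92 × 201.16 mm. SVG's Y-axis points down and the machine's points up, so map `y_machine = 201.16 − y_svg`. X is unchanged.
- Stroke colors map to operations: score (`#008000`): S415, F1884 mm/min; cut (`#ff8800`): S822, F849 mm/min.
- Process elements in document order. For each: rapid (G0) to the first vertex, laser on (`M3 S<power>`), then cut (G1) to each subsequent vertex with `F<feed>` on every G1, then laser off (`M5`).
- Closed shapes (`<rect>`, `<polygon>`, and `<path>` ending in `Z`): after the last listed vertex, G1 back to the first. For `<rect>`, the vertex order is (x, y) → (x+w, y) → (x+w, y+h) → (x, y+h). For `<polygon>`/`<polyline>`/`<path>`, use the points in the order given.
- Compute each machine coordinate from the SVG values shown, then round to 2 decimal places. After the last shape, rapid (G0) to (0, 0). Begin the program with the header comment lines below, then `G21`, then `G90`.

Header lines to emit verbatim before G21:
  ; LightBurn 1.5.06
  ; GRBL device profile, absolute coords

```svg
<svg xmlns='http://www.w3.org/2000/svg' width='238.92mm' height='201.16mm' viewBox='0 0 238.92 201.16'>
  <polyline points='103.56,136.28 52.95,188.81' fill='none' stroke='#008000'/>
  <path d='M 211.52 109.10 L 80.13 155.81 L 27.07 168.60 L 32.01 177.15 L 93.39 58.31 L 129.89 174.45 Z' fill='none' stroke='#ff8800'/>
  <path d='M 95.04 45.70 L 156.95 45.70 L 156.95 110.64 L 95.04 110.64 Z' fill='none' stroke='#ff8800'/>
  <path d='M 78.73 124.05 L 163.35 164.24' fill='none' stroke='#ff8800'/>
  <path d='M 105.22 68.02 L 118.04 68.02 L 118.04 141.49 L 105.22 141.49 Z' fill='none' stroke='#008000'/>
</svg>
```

Since the viewBox matches the mm dimensions, user units are millimetres directly. The only transform is the Y-flip y_m = 201.16 − y_svg.

Shape 1 is a line segment drawn with `<polyline>`. Its stroke #008000 means score at S415, F1884. After flipping Y the toolpath is (103.56,64.88) → (52.95,12.35).

Shape 2 is a closed polygon drawn with `<path>`. Its stroke #ff8800 means cut at S822, F849. After flipping Y the toolpath is (211.52,92.06) → (80.13,45.35) → (27.07,32.56) → (32.01,24.01) → (93.39,142.85) → (129.89,26.71) → (211.52,92.06), returning to the start.

Shape 3 is a rectangle drawn with `<path>`. Its stroke #ff8800 means cut at S822, F849. After flipping Y the toolpath is (95.04,155.46) → (156.95,155.46) → (156.95,90.52) → (95.04,90.52) → (95.04,155.46), returning to the start.

Shape 4 is a line segment drawn with `<path>`. Its stroke #ff8800 means cut at S822, F849. After flipping Y the toolpath is (78.73,77.11) → (163.35,36.92).

Shape 5 is a rectangle drawn with `<path>`. Its stroke #008000 means score at S415, F1884. After flipping Y the toolpath is (105.22,133.14) → (118.04,133.14) → (118.04,59.67) → (105.22,59.67) → (105.22,133.14), returning to the start.

; LightBurn 1.5.06
; GRBL device profile, absolute coords
G21
G90
G0 X103.56 Y64.88
M3 S415
G1 X52.95 Y12.35 F1884
M5
G0 X211.52 Y92.06
M3 S822
G1 X80.13 Y45.35 F849
G1 X27.07 Y32.56 F849
G1 X32.01 Y24.01 F849
G1 X93.39 Y142.85 F849
G1 X129.89 Y26.71 F849
G1 X211.52 Y92.06 F849
M5
G0 X95.04 Y155.46
M3 S822
G1 X156.95 Y155.46 F849
G1 X156.95 Y90.52 F849
G1 X95.04 Y90.52 F849
G1 X95.04 Y155.46 F849
M5
G0 X78.73 Y77.11
M3 S822
G1 X163.35 Y36.92 F849
M5
G0 X105.22 Y133.14
M3 S415
G1 X118.04 Y133.14 F1884
G1 X118.04 Y59.67 F1884
G1 X105.22 Y59.67 F1884
G1 X105.22 Y133.14 F1884
M5
G0 X0.00 Y0.00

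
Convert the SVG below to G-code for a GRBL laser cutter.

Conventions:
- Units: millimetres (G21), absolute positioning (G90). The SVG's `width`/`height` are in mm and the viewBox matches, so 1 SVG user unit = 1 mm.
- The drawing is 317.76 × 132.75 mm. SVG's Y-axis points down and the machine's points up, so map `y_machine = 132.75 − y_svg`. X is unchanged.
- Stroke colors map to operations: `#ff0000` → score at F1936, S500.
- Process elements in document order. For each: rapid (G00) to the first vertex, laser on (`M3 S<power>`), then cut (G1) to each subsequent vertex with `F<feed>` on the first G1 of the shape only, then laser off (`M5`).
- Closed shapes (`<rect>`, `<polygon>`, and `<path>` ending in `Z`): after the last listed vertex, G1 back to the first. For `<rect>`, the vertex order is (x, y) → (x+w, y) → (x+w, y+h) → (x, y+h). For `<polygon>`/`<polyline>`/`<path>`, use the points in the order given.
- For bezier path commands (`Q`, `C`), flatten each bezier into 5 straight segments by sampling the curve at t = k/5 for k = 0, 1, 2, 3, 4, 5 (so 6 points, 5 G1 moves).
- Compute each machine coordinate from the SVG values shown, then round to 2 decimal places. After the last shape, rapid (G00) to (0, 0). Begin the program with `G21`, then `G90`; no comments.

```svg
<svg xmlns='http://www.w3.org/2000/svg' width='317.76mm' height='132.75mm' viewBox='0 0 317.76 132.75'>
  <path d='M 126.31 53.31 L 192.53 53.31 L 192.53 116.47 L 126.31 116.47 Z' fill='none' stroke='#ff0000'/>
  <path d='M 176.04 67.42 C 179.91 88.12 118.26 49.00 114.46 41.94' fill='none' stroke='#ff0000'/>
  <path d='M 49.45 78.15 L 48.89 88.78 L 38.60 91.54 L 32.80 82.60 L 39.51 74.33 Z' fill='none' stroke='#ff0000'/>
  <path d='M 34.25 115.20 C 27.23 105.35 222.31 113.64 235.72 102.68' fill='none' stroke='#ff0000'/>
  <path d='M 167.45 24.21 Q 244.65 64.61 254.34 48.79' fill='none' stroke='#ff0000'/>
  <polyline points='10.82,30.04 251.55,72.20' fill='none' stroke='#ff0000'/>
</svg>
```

Since the viewBox matches the mm dimensions, user units are millimetres directly. The only transform is the Y-flip y_m = 132.75 − y_svg.

Shape 1 is a rectangle drawn with `<path>`. Its stroke #ff0000 means score at S500, F1936. After flipping Y the toolpath is (126.31,79.44) → (192.53,79.44) → (192.53,16.28) → (126.31,16.28) → (126.31,79.44), returning to the start.

Shape 2 is a cubic bezier drawn with `<path>`. Its stroke #ff0000 means score at S500, F1936. After flipping Y the toolpath is (176.04,65.33) → (171.49,59.35) → (157.13,63.32) → (138.89,72.83) → (122.70,83.46) → (114.46,90.81).

Shape 3 is a regular polygon drawn with `<path>`. Its stroke #ff0000 means score at S500, F1936. After flipping Y the toolpath is (49.45,54.60) → (48.89,43.97) → (38.60,41.21) → (32.80,50.15) → (39.51,58.42) → (49.45,54.60), returning to the start.

Shape 4 is a cubic bezier drawn with `<path>`. Its stroke #ff0000 means score at S500, F1936. After flipping Y the toolpath is (34.25,17.55) → (51.22,21.58) → (98.27,23.06) → (156.99,23.77) → (208.94,25.50) → (235.72,30.07).

Shape 5 is a quadratic bezier drawn with `<path>`. Its stroke #ff0000 means score at S500, F1936. After flipping Y the toolpath is (167.45,108.54) → (195.63,94.63) → (218.41,85.22) → (235.79,80.30) → (247.76,79.88) → (254.34,83.96).

Shape 6 is a line segment drawn with `<polyline>`. Its stroke #ff0000 means score at S500, F1936. After flipping Y the toolpath is (10.82,102.71) → (251.55,60.55).

G21
G90
G00 X126.31 Y79.44
M3 S500
G1 X192.53 Y79.44 F1936
G1 X192.53 Y16.28
G1 X126.31 Y16.28
G1 X126.31 Y79.44
M5
G00 X176.04 Y65.33
M3 S500
G1 X171.49 Y59.35 F1936
G1 X157.13 Y63.32
G1 X138.89 Y72.83
G1 X122.70 Y83.46
G1 X114.46 Y90.81
M5
G00 X49.45 Y54.60
M3 S500
G1 X48.89 Y43.97 F1936
G1 X38.60 Y41.21
G1 X32.80 Y50.15
G1 X39.51 Y58.42
G1 X49.45 Y54.60
M5
G00 X34.25 Y17.55
M3 S500
G1 X51.22 Y21.58 F1936
G1 X98.27 Y23.06
G1 X156.99 Y23.77
G1 X208.94 Y25.50
G1 X235.72 Y30.07
M5
G00 X167.45 Y108.54
M3 S500
G1 X195.63 Y94.63 F1936
G1 X218.41 Y85.22
G1 X235.79 Y80.30
G1 X247.76 Y79.88
G1 X254.34 Y83.96
M5
G00 X10.82 Y102.71
M3 S500
G1 X251.55 Y60.55 F1936
M5
G00 X0.00 Y0.00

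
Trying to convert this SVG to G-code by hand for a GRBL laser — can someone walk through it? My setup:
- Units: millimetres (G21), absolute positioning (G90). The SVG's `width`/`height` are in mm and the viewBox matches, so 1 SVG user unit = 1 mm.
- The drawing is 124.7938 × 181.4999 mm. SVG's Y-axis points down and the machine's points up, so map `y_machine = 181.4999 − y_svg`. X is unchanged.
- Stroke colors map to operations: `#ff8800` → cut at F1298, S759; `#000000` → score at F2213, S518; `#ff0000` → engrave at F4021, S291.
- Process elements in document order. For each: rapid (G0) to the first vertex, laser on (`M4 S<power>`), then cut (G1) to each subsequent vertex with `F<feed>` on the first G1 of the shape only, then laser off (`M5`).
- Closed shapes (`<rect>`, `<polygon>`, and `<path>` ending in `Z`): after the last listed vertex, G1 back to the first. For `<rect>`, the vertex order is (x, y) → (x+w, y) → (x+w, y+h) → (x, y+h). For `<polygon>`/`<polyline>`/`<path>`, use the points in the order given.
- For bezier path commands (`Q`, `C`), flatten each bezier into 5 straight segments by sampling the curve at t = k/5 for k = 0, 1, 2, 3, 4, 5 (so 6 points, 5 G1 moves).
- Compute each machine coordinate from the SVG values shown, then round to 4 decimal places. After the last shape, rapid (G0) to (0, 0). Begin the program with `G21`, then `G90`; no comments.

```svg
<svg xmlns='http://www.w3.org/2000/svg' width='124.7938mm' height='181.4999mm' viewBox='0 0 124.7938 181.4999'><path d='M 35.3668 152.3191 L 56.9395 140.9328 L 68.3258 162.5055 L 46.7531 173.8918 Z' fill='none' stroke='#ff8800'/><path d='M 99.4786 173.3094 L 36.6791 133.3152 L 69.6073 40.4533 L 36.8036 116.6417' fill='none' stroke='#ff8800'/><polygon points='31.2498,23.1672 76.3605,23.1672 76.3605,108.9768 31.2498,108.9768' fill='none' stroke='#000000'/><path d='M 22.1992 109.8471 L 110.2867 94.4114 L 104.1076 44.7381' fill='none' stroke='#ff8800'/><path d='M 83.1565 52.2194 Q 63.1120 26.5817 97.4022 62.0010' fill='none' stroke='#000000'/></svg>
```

G21
G90
G0 X35.3668 Y29.1808
M4 S759
G1 X56.9395 Y40.5671 F1298
G1 X68.3258 Y18.9944
G1 X46.7531 Y7.6081
G1 X35.3668 Y29.1808
M5
G0 X99.4786 Y8.1905
M4 S759
G1 X36.6791 Y48.1847 F1298
G1 X69.6073 Y141.0466
G1 X36.8036 Y64.8582
M5
G0 X31.2498 Y158.3327
M4 S518
G1 X76.3605 Y158.3327 F2213
G1 X76.3605 Y72.5231
G1 X31.2498 Y72.5231
G1 X31.2498 Y158.3327
M5
G0 X22.1992 Y71.6528
M4 S759
G1 X110.2867 Y87.0885 F1298
G1 X104.1076 Y136.7618
M5
G0 X83.1565 Y129.2805
M4 S518
G1 X77.3121 Y137.0933 F2213
G1 X75.8145 Y140.0215
G1 X78.6636 Y138.0652
G1 X85.8595 Y131.2243
G1 X97.4022 Y119.4989
M5
G0 X0.0000 Y0.0000

1 u = 1 mm; y_m = 181.4999 − y.

[1] `<path>` regular polygon, #ff8800→cut S759 F1298: (35.3668,29.1808) → (56.9395,40.5671) → (68.3258,18.9944) → (46.7531,7.6081) → (35.3668,29.1808) (closed)

[2] `<path>` open polyline, #ff8800→cut S759 F1298: (99.4786,8.1905) → (36.6791,48.1847) → (69.6073,141.0466) → (36.8036,64.8582)

[3] `<polygon>` rectangle, #000000→score S518 F2213: (31.2498,158.3327) → (76.3605,158.3327) → (76.3605,72.5231) → (31.2498,72.5231) → (31.2498,158.3327) (closed)

[4] `<path>` open polyline, #ff8800→cut S759 F1298: (22.1992,71.6528) → (110.2867,87.0885) → (104.1076,136.7618)

[5] `<path>` quadratic bezier, #000000→score S518 F2213: (83.1565,129.2805) → (77.3121,137.0933) → (75.8145,140.0215) → (78.6636,138.0652) → (85.8595,131.2243) → (97.4022,119.4989)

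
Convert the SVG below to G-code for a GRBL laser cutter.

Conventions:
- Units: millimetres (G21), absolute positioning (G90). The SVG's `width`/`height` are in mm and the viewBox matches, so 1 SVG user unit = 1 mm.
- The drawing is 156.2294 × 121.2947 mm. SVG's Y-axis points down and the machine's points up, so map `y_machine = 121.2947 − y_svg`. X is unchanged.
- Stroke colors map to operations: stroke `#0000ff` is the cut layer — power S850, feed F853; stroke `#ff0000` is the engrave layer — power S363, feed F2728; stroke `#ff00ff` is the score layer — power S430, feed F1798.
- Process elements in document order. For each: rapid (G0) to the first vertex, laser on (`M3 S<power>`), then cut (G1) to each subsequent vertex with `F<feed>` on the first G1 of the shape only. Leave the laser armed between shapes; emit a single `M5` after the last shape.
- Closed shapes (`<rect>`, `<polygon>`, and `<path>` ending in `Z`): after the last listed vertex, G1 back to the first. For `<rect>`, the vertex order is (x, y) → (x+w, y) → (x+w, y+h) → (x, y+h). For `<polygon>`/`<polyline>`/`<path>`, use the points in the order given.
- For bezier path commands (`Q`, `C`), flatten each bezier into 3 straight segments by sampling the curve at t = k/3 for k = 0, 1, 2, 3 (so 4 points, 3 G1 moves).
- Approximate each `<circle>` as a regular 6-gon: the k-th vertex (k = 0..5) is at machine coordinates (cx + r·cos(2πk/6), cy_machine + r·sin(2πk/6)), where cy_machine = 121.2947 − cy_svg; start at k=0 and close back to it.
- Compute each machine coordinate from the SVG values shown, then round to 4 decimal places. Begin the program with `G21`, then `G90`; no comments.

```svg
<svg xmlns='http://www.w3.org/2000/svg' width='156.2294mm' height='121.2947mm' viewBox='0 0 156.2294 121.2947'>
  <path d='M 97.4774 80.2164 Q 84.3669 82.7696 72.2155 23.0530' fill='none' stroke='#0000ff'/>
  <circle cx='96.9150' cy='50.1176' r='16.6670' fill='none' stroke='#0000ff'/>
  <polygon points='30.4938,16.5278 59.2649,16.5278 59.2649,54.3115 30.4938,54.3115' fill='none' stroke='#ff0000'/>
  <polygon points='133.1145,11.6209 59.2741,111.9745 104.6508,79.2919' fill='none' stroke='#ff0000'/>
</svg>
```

1 u = 1 mm; y_m = 121.2947 − y.

[1] `<path>` quadratic bezier, #0000ff→cut S850 F853: (97.4774,41.0783) → (88.8436,46.2950) → (80.4230,65.3495) → (72.2155,98.2417)

[2] `<circle>` circle, #0000ff→cut S850 F853: (113.5820,71.1771) → (105.2485,85.6111) → (88.5815,85.6111) → (80.2480,71.1771) → (88.5815,56.7431) → (105.2485,56.7431) → (113.5820,71.1771) (closed)

[3] `<polygon>` rectangle, #ff0000→engrave S363 F2728: (30.4938,104.7669) → (59.2649,104.7669) → (59.2649,66.9832) → (30.4938,66.9832) → (30.4938,104.7669) (closed)

[4] `<polygon>` closed polygon, #ff0000→engrave S363 F2728: (133.1145,109.6738) → (59.2741,9.3202) → (104.6508,42.0028) → (133.1145,109.6738) (closed)

G21
G90
G0 X97.4774 Y41.0783
M3 S850
G1 X88.8436 Y46.2950 F853
G1 X80.4230 Y65.3495
G1 X72.2155 Y98.2417
G0 X113.5820 Y71.1771
M3 S850
G1 X105.2485 Y85.6111 F853
G1 X88.5815 Y85.6111
G1 X80.2480 Y71.1771
G1 X88.5815 Y56.7431
G1 X105.2485 Y56.7431
G1 X113.5820 Y71.1771
G0 X30.4938 Y104.7669
M3 S363
G1 X59.2649 Y104.7669 F2728
G1 X59.2649 Y66.9832
G1 X30.4938 Y66.9832
G1 X30.4938 Y104.7669
G0 X133.1145 Y109.6738
M3 S363
G1 X59.2741 Y9.3202 F2728
G1 X104.6508 Y42.0028
G1 X133.1145 Y109.6738
M5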